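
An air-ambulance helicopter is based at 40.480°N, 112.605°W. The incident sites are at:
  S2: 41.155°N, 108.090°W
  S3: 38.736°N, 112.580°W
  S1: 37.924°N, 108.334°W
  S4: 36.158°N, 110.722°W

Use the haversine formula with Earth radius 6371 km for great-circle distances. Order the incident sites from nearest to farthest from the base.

S3, S2, S1, S4

Distance from the base at 40.480°N, 112.605°W to each:
S3 38.736°N, 112.580°W: 193.9 km
S2 41.155°N, 108.090°W: 387.2 km
S1 37.924°N, 108.334°W: 464.9 km
S4 36.158°N, 110.722°W: 507.8 km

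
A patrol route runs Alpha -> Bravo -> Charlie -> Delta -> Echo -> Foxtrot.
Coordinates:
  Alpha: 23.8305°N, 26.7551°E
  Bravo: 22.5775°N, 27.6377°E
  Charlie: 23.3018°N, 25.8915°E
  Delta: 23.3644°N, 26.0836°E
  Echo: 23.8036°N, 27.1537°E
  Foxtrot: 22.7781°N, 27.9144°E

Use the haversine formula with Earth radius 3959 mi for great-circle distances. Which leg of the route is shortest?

Leg distances:
Alpha→Bravo: 103.1 mi
Bravo→Charlie: 121.9 mi
Charlie→Delta: 12.9 mi
Delta→Echo: 74.3 mi
Echo→Foxtrot: 85.7 mi
The shortest leg is Charlie–Delta at 12.9 mi.

Charlie–Delta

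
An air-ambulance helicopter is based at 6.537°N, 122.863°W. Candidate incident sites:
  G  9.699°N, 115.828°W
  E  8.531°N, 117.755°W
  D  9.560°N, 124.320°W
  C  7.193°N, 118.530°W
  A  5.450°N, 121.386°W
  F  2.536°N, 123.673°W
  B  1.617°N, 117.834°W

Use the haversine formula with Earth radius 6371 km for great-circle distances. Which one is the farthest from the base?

G

Distance to each, sorted:
G: 850.4 km
B: 781.2 km
E: 605.1 km
C: 483.9 km
F: 453.9 km
D: 372.4 km
A: 203.2 km
The farthest is G at 850.4 km.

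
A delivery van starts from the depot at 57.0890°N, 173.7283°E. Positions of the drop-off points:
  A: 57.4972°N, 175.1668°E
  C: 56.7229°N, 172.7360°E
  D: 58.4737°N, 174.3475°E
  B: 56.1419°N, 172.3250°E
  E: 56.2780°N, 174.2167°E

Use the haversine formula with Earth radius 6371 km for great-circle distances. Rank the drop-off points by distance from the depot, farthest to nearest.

D, B, A, E, C

Distance from the depot at 57.0890°N, 173.7283°E to each:
D 58.4737°N, 174.3475°E: 158.3 km
B 56.1419°N, 172.3250°E: 135.9 km
A 57.4972°N, 175.1668°E: 97.6 km
E 56.2780°N, 174.2167°E: 95.0 km
C 56.7229°N, 172.7360°E: 72.7 km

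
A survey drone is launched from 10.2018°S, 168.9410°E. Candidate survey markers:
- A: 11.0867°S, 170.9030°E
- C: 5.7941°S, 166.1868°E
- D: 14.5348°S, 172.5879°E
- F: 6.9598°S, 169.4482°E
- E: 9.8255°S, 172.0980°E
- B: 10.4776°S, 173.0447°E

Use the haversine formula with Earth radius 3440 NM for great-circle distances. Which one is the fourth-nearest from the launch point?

Distances from the launch point (10.2018°S, 168.9410°E):
A: 127.4 NM
E: 188.0 NM
F: 197.0 NM
B: 242.9 NM
C: 311.2 NM
D: 336.7 NM
The fourth-nearest is B at 242.9 NM.

B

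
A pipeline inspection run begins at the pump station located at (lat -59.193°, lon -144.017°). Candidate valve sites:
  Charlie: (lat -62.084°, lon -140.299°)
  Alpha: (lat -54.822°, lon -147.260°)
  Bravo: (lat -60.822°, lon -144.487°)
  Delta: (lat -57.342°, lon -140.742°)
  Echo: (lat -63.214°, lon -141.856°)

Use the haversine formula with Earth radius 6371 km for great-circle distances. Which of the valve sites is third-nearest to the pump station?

Charlie

Distances from the pump station ((lat -59.193°, lon -144.017°)):
Bravo: 183.0 km
Delta: 281.1 km
Charlie: 379.9 km
Echo: 461.8 km
Alpha: 524.0 km
The third-nearest is Charlie at 379.9 km.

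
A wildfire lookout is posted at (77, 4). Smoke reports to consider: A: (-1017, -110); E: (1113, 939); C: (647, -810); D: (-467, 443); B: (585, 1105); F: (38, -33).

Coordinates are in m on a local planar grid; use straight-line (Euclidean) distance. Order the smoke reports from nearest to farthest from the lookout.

F, D, C, A, B, E

Computing each straight-line distance from (77, 4):
F (38, -33): 53.8 m
D (-467, 443): 699.0 m
C (647, -810): 993.7 m
A (-1017, -110): 1099.9 m
B (585, 1105): 1212.5 m
E (1113, 939): 1395.5 m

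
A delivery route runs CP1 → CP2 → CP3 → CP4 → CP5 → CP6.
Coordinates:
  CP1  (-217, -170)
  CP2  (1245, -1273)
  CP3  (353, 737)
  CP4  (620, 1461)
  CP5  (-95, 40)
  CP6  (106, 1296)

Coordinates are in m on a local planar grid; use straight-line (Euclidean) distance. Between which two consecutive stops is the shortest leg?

Leg distances:
CP1→CP2: 1831.4 m
CP2→CP3: 2199.0 m
CP3→CP4: 771.7 m
CP4→CP5: 1590.7 m
CP5→CP6: 1272.0 m
The shortest leg is CP3–CP4 at 771.7 m.

CP3–CP4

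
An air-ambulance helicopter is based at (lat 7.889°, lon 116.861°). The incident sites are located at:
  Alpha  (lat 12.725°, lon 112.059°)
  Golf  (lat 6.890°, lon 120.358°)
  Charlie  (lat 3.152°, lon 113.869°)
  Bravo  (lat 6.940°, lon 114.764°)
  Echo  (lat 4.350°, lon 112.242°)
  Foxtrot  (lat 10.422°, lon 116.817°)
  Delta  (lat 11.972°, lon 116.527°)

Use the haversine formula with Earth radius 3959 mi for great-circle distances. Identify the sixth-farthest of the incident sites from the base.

Distances from the base ((lat 7.889°, lon 116.861°)):
Alpha: 467.1 mi
Echo: 400.6 mi
Charlie: 386.6 mi
Delta: 283.0 mi
Golf: 249.4 mi
Foxtrot: 175.0 mi
Bravo: 157.9 mi
The sixth-farthest is Foxtrot at 175.0 mi.

Foxtrot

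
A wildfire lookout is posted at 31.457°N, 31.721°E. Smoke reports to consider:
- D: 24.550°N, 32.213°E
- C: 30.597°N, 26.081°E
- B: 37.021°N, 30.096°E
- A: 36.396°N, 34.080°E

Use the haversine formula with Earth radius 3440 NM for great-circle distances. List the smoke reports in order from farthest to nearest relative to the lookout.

Distances from the lookout:
D 24.550°N, 32.213°E: 415.5 NM
B 37.021°N, 30.096°E: 343.6 NM
A 36.396°N, 34.080°E: 318.9 NM
C 30.597°N, 26.081°E: 294.7 NM

D, B, A, C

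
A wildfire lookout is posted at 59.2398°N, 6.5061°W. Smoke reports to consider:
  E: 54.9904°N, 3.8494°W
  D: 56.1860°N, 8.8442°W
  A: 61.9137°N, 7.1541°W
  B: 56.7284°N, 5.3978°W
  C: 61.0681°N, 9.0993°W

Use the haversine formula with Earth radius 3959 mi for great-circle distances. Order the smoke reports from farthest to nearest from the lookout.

E, D, A, B, C

Distances from the lookout:
E 54.9904°N, 3.8494°W: 310.0 mi
D 56.1860°N, 8.8442°W: 227.9 mi
A 61.9137°N, 7.1541°W: 186.1 mi
B 56.7284°N, 5.3978°W: 178.2 mi
C 61.0681°N, 9.0993°W: 154.6 mi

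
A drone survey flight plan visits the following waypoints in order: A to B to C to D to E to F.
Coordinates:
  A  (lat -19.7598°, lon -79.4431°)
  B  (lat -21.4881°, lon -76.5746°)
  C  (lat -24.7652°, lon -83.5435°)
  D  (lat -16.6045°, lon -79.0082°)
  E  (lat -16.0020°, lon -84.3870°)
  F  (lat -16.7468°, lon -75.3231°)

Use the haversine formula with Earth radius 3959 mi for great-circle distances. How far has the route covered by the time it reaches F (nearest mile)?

Leg distances:
A→B: 220.6 mi  (cumulative 220.6 mi)
B→C: 497.3 mi  (cumulative 717.9 mi)
C→D: 635.4 mi  (cumulative 1353.2 mi)
D→E: 359.1 mi  (cumulative 1712.4 mi)
E→F: 603.0 mi  (cumulative 2315.4 mi)
Cumulative distance at F ≈ 2315 mi.

2315 mi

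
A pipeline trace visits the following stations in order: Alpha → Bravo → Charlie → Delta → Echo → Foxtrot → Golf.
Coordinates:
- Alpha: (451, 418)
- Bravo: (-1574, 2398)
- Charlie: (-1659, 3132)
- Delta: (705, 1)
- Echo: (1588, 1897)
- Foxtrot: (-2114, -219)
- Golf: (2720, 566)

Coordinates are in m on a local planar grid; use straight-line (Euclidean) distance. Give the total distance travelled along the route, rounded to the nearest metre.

18747 m

Leg distances:
Alpha→Bravo: 2832.1 m  (cumulative 2832.1 m)
Bravo→Charlie: 738.9 m  (cumulative 3571.0 m)
Charlie→Delta: 3923.2 m  (cumulative 7494.3 m)
Delta→Echo: 2091.5 m  (cumulative 9585.8 m)
Echo→Foxtrot: 4264.1 m  (cumulative 13849.9 m)
Foxtrot→Golf: 4897.3 m  (cumulative 18747.2 m)
Total route length ≈ 18747 m.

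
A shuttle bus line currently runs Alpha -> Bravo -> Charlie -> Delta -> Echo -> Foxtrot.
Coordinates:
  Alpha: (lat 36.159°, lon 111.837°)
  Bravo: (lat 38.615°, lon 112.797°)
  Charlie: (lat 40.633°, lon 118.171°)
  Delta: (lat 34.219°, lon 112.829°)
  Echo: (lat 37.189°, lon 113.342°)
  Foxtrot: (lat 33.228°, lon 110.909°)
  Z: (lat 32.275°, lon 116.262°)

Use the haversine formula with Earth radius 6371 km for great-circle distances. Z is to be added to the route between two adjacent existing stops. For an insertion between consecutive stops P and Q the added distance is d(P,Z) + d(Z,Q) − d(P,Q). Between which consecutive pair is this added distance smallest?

Added distance for inserting Z between each consecutive pair:
Alpha–Bravo: 1078.8 km
Bravo–Charlie: 1204.4 km
Charlie–Delta: 475.7 km
Delta–Echo: 660.0 km
Echo–Foxtrot: 626.9 km
Smallest added distance is 475.7 km, inserting between Charlie and Delta.

between Charlie and Delta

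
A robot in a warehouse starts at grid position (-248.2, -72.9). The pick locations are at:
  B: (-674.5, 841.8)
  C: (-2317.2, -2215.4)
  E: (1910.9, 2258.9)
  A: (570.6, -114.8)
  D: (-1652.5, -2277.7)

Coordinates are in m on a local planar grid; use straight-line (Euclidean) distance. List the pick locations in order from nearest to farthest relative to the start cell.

Distances from the start cell:
A (570.6, -114.8): 819.9 m
B (-674.5, 841.8): 1009.2 m
D (-1652.5, -2277.7): 2614.0 m
C (-2317.2, -2215.4): 2978.4 m
E (1910.9, 2258.9): 3177.9 m

A, B, D, C, E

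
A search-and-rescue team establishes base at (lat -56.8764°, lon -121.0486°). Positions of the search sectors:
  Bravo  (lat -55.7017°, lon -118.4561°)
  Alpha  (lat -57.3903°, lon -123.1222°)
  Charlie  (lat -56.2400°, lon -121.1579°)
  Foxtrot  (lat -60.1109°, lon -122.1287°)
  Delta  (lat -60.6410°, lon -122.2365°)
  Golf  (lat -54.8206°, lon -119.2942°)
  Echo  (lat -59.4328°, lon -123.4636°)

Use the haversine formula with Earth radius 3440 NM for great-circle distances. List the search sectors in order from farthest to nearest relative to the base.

Distances from the base:
Delta (lat -60.6410°, lon -122.2365°): 229.0 NM
Foxtrot (lat -60.1109°, lon -122.1287°): 197.1 NM
Echo (lat -59.4328°, lon -123.4636°): 171.5 NM
Golf (lat -54.8206°, lon -119.2942°): 136.9 NM
Bravo (lat -55.7017°, lon -118.4561°): 111.5 NM
Alpha (lat -57.3903°, lon -123.1222°): 74.3 NM
Charlie (lat -56.2400°, lon -121.1579°): 38.4 NM

Delta, Foxtrot, Echo, Golf, Bravo, Alpha, Charlie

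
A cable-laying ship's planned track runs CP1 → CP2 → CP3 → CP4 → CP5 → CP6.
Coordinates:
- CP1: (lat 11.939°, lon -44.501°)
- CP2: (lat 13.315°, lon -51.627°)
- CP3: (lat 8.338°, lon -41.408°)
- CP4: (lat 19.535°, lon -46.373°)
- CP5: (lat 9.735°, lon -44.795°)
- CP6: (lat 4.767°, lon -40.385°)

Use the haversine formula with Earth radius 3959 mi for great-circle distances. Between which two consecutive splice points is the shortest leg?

Leg distances:
CP1→CP2: 489.8 mi
CP2→CP3: 773.9 mi
CP3→CP4: 842.0 mi
CP4→CP5: 685.3 mi
CP5→CP6: 457.3 mi
The shortest leg is CP5–CP6 at 457.3 mi.

CP5–CP6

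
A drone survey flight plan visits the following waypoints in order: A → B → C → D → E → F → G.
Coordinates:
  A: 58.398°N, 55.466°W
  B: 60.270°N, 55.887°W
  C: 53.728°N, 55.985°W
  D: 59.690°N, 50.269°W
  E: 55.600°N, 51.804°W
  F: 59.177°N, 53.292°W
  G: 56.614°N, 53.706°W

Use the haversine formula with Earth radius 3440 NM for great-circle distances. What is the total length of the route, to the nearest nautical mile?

1535 NM

Leg distances:
A→B: 113.1 NM  (cumulative 113.1 NM)
B→C: 392.8 NM  (cumulative 505.9 NM)
C→D: 404.2 NM  (cumulative 910.1 NM)
D→E: 250.4 NM  (cumulative 1160.5 NM)
E→F: 220.1 NM  (cumulative 1380.6 NM)
F→G: 154.4 NM  (cumulative 1535.0 NM)
Total route length ≈ 1535 NM.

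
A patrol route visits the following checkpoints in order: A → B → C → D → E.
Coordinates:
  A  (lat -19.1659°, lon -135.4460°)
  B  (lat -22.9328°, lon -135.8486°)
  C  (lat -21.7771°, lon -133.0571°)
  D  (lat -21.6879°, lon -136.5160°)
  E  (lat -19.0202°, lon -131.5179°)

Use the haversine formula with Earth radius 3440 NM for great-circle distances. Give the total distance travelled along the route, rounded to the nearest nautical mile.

Leg distances:
A→B: 227.3 NM  (cumulative 227.3 NM)
B→C: 169.8 NM  (cumulative 397.1 NM)
C→D: 193.0 NM  (cumulative 590.1 NM)
D→E: 323.7 NM  (cumulative 913.8 NM)
Total route length ≈ 914 NM.

914 NM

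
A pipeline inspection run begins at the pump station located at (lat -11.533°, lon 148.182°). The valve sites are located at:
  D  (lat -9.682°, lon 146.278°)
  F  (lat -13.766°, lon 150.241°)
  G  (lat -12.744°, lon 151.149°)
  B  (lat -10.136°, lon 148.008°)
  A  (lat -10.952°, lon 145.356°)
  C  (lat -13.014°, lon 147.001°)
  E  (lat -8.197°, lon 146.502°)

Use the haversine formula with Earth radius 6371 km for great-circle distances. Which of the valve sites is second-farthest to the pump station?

G

Distances from the pump station ((lat -11.533°, lon 148.182°)):
E: 414.1 km
G: 349.5 km
F: 334.0 km
A: 314.9 km
D: 292.7 km
C: 208.8 km
B: 156.5 km
The second-farthest is G at 349.5 km.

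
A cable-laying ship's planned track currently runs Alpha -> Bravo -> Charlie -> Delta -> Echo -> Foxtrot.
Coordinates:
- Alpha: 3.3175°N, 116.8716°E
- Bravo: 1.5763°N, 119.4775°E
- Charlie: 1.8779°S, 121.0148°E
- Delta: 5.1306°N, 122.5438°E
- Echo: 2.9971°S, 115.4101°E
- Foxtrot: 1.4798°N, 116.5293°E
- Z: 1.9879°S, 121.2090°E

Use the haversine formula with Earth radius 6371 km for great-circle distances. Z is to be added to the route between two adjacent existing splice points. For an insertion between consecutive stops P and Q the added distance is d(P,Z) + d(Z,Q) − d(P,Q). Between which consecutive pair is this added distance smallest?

between Charlie and Delta

Added distance for inserting Z between each consecutive pair:
Alpha–Bravo: 854.2 km
Bravo–Charlie: 45.0 km
Charlie–Delta: 32.5 km
Delta–Echo: 257.2 km
Echo–Foxtrot: 788.4 km
Smallest added distance is 32.5 km, inserting between Charlie and Delta.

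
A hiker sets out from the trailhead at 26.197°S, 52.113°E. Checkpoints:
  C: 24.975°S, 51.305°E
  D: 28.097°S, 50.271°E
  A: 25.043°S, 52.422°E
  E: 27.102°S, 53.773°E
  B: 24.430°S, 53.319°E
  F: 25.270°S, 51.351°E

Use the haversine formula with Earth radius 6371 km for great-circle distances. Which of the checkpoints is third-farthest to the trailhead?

E

Distances from the trailhead (26.197°S, 52.113°E):
D: 279.0 km
B: 230.9 km
E: 193.2 km
C: 158.2 km
A: 132.0 km
F: 128.3 km
The third-farthest is E at 193.2 km.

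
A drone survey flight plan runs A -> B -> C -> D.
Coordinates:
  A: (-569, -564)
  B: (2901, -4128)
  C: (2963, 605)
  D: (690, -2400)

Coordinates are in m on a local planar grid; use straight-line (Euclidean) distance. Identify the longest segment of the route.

A–B

Leg distances:
A→B: 4974.2 m
B→C: 4733.4 m
C→D: 3767.8 m
The longest leg is A–B at 4974.2 m.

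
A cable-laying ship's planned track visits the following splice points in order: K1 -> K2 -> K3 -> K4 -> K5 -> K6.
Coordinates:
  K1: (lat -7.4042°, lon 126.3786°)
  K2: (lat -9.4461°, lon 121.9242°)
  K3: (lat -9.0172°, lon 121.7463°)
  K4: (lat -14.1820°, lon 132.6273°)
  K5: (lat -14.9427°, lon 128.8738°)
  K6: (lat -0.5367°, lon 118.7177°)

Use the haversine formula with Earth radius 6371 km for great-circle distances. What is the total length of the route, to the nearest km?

4273 km

Leg distances:
K1→K2: 540.0 km  (cumulative 540.0 km)
K2→K3: 51.5 km  (cumulative 591.5 km)
K3→K4: 1316.5 km  (cumulative 1908.1 km)
K4→K5: 412.7 km  (cumulative 2320.8 km)
K5→K6: 1952.2 km  (cumulative 4273.0 km)
Total route length ≈ 4273 km.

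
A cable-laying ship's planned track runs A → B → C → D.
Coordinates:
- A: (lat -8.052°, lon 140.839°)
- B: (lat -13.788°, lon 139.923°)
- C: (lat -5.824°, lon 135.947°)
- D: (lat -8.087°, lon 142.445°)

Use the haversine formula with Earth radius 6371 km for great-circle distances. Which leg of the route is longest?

B–C

Leg distances:
A→B: 645.6 km
B→C: 986.7 km
C→D: 760.0 km
The longest leg is B–C at 986.7 km.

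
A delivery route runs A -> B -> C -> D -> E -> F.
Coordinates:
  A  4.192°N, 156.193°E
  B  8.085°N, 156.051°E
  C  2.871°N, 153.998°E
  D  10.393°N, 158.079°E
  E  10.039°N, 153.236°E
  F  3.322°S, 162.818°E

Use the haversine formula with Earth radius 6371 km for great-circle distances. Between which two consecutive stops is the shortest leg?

Leg distances:
A→B: 433.2 km
B→C: 622.7 km
C→D: 950.0 km
D→E: 531.4 km
E→F: 1825.8 km
The shortest leg is A–B at 433.2 km.

A–B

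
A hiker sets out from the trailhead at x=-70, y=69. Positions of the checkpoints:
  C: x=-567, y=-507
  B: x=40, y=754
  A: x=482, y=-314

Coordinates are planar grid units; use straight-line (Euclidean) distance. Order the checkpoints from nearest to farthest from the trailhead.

A, B, C

Distances from the trailhead:
A x=482, y=-314: 671.9
B x=40, y=754: 693.8
C x=-567, y=-507: 760.8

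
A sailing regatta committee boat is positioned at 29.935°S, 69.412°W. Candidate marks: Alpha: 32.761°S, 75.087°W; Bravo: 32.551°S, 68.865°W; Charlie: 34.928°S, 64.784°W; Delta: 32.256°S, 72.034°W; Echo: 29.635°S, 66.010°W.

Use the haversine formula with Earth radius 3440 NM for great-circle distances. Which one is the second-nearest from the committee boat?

Distances from the committee boat (29.935°S, 69.412°W):
Bravo: 159.6 NM
Echo: 178.2 NM
Delta: 193.9 NM
Alpha: 336.8 NM
Charlie: 380.5 NM
The second-nearest is Echo at 178.2 NM.

Echo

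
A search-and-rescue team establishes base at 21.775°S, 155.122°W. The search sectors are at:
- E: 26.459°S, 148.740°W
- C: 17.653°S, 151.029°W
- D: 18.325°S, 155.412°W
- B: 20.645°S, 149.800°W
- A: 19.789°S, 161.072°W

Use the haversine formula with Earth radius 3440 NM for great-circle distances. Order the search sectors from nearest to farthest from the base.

D, B, C, A, E

Distances from the base:
D 18.325°S, 155.412°W: 207.8 NM
B 20.645°S, 149.800°W: 305.5 NM
C 17.653°S, 151.029°W: 338.7 NM
A 19.789°S, 161.072°W: 354.6 NM
E 26.459°S, 148.740°W: 448.6 NM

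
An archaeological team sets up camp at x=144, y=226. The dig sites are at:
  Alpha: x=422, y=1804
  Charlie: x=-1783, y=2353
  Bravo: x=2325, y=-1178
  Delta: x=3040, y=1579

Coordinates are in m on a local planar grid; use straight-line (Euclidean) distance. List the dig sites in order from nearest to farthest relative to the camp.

Alpha, Bravo, Charlie, Delta

Distance from the camp at x=144, y=226 to each:
Alpha x=422, y=1804: 1602.3 m
Bravo x=2325, y=-1178: 2593.8 m
Charlie x=-1783, y=2353: 2870.1 m
Delta x=3040, y=1579: 3196.5 m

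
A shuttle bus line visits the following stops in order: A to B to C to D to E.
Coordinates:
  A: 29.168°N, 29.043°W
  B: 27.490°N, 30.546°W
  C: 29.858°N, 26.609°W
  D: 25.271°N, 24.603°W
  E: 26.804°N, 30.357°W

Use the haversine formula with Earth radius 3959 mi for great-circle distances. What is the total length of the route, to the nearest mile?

Leg distances:
A→B: 147.6 mi  (cumulative 147.6 mi)
B→C: 289.3 mi  (cumulative 437.0 mi)
C→D: 339.9 mi  (cumulative 776.9 mi)
D→E: 372.6 mi  (cumulative 1149.5 mi)
Total route length ≈ 1149 mi.

1149 mi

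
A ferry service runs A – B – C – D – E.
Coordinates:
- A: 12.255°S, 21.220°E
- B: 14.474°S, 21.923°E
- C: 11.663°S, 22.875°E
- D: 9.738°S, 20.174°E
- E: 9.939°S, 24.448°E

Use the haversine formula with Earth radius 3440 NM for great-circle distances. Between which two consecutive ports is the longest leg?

Leg distances:
A→B: 139.4 NM
B→C: 177.7 NM
C→D: 196.8 NM
D→E: 253.1 NM
The longest leg is D–E at 253.1 NM.

D–E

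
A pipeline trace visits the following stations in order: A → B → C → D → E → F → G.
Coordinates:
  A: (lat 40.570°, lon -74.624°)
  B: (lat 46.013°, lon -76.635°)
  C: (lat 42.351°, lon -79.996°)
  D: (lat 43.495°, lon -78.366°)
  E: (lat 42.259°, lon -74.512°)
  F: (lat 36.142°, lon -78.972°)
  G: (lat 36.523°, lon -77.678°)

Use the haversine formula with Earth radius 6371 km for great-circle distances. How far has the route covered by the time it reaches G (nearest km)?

2545 km

Leg distances:
A→B: 626.7 km  (cumulative 626.7 km)
B→C: 487.4 km  (cumulative 1114.1 km)
C→D: 183.8 km  (cumulative 1297.9 km)
D→E: 342.8 km  (cumulative 1640.6 km)
E→F: 781.0 km  (cumulative 2421.6 km)
F→G: 123.4 km  (cumulative 2545.0 km)
Cumulative distance at G ≈ 2545 km.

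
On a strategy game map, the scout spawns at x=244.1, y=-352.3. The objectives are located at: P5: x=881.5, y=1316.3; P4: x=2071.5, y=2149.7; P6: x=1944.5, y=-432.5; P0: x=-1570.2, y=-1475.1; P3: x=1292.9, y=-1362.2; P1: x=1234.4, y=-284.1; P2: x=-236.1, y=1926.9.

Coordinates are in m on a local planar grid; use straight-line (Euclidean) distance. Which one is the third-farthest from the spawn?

Distances from the spawn (x=244.1, y=-352.3):
P4: 3098.3 m
P2: 2329.2 m
P0: 2133.6 m
P5: 1786.2 m
P6: 1702.3 m
P3: 1456.0 m
P1: 992.6 m
The third-farthest is P0 at 2133.6 m.

P0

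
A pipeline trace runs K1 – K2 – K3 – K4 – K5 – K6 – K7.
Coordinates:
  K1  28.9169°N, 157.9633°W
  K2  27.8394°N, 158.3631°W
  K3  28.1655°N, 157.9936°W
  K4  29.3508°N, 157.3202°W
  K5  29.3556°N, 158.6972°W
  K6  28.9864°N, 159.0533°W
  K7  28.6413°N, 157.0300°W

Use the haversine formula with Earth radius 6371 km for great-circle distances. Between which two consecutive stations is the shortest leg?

Leg distances:
K1→K2: 126.0 km
K2→K3: 51.3 km
K3→K4: 147.2 km
K4→K5: 133.5 km
K5→K6: 53.7 km
K6→K7: 200.8 km
The shortest leg is K2–K3 at 51.3 km.

K2–K3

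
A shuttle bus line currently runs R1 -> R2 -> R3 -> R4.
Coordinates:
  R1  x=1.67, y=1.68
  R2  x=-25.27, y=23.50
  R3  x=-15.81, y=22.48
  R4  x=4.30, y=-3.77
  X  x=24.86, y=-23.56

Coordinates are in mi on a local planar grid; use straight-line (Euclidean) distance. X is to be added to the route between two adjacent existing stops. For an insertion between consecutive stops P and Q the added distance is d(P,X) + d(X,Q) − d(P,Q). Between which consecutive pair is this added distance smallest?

between R3 and R4

Added distance for inserting X between each consecutive pair:
R1–R2: 68.4 mi
R2–R3: 120.7 mi
R3–R4: 56.9 mi
Smallest added distance is 56.9 mi, inserting between R3 and R4.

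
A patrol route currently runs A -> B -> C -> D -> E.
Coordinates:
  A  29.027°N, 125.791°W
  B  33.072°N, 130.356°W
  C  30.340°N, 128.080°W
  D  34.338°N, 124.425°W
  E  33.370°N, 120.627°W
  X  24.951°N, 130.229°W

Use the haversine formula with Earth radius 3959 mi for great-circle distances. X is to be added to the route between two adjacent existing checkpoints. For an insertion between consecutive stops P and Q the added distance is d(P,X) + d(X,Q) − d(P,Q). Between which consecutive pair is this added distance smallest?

Added distance for inserting X between each consecutive pair:
A–B: 564.8 mi
B–C: 724.7 mi
C–D: 781.8 mi
D–E: 1328.2 mi
Smallest added distance is 564.8 mi, inserting between A and B.

between A and B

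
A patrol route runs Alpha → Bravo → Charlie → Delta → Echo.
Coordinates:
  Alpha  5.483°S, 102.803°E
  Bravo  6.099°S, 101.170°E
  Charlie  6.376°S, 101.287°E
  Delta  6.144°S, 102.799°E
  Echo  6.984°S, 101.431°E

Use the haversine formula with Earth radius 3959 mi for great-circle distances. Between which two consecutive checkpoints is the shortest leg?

Leg distances:
Alpha→Bravo: 120.1 mi
Bravo→Charlie: 20.8 mi
Charlie→Delta: 105.1 mi
Delta→Echo: 110.4 mi
The shortest leg is Bravo–Charlie at 20.8 mi.

Bravo–Charlie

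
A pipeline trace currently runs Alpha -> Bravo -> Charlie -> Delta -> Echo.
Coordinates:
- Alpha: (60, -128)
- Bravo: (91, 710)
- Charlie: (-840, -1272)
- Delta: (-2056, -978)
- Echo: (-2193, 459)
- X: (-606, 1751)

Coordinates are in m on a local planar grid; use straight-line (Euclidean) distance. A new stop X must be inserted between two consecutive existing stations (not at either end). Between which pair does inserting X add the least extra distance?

between Bravo and Charlie

Added distance for inserting X between each consecutive pair:
Alpha–Bravo: 2407.8 m
Bravo–Charlie: 2095.1 m
Charlie–Delta: 4871.3 m
Delta–Echo: 3693.2 m
Smallest added distance is 2095.1 m, inserting between Bravo and Charlie.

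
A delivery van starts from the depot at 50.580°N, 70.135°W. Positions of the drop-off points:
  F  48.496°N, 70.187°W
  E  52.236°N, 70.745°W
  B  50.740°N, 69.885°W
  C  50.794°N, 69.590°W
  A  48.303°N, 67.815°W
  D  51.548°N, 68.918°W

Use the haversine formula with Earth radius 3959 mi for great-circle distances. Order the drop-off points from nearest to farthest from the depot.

Distances from the depot:
B 50.740°N, 69.885°W: 15.6 mi
C 50.794°N, 69.590°W: 28.1 mi
D 51.548°N, 68.918°W: 85.2 mi
E 52.236°N, 70.745°W: 117.4 mi
F 48.496°N, 70.187°W: 144.0 mi
A 48.303°N, 67.815°W: 188.7 mi

B, C, D, E, F, A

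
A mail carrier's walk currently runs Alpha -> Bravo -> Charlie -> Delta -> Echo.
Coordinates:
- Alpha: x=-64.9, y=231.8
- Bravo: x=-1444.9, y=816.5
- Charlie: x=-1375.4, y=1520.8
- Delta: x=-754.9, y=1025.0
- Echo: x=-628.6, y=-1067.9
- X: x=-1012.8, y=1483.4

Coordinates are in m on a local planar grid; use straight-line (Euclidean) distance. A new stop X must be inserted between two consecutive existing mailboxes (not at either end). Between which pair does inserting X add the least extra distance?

Added distance for inserting X between each consecutive pair:
Alpha–Bravo: 865.9 m
Bravo–Charlie: 451.5 m
Charlie–Delta: 96.2 m
Delta–Echo: 1009.3 m
Smallest added distance is 96.2 m, inserting between Charlie and Delta.

between Charlie and Delta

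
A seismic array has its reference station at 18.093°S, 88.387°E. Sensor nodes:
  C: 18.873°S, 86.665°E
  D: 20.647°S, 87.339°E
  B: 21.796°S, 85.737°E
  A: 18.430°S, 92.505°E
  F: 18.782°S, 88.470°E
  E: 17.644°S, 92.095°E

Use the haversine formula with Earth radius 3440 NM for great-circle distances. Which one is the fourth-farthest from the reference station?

Distance to each, sorted:
B: 267.9 NM
A: 235.7 NM
E: 213.6 NM
D: 164.4 NM
C: 108.7 NM
F: 41.6 NM
The fourth-farthest is D at 164.4 NM.

D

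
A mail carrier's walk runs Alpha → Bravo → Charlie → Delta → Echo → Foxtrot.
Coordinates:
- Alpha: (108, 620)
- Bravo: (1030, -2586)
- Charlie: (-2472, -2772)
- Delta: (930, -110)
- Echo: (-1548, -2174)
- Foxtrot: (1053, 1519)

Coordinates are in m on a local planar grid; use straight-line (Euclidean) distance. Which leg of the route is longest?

Leg distances:
Alpha→Bravo: 3335.9 m
Bravo→Charlie: 3506.9 m
Charlie→Delta: 4319.7 m
Delta→Echo: 3225.0 m
Echo→Foxtrot: 4517.0 m
The longest leg is Echo–Foxtrot at 4517.0 m.

Echo–Foxtrot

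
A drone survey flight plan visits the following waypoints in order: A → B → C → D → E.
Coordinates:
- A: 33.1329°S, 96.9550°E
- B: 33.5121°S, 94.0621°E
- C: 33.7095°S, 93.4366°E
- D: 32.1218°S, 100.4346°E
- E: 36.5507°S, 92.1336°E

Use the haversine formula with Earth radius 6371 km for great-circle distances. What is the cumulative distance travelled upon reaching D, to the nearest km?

Leg distances:
A→B: 272.1 km  (cumulative 272.1 km)
B→C: 61.9 km  (cumulative 334.0 km)
C→D: 676.5 km  (cumulative 1010.5 km)
Cumulative distance at D ≈ 1011 km.

1011 km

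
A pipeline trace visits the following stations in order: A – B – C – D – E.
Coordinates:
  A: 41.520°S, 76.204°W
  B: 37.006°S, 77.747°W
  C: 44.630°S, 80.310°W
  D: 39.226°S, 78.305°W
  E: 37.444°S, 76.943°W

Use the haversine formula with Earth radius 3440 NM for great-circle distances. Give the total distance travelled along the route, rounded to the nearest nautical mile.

Leg distances:
A→B: 280.3 NM  (cumulative 280.3 NM)
B→C: 472.3 NM  (cumulative 752.6 NM)
C→D: 336.6 NM  (cumulative 1089.1 NM)
D→E: 124.7 NM  (cumulative 1213.9 NM)
Total route length ≈ 1214 NM.

1214 NM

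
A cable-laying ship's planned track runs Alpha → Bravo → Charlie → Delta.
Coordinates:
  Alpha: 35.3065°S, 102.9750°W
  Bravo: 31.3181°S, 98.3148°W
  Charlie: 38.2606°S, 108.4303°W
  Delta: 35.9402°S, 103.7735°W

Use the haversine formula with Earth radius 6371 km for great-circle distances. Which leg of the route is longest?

Leg distances:
Alpha→Bravo: 619.7 km
Bravo→Charlie: 1202.5 km
Charlie→Delta: 486.9 km
The longest leg is Bravo–Charlie at 1202.5 km.

Bravo–Charlie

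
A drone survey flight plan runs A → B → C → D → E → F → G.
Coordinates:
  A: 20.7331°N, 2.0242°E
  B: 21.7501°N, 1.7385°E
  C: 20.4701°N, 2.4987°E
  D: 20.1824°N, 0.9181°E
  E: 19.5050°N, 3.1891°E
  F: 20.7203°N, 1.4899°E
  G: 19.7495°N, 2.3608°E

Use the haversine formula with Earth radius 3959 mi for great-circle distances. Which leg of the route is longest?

D–E

Leg distances:
A→B: 72.6 mi
B→C: 101.1 mi
C→D: 104.3 mi
D→E: 154.8 mi
E→F: 138.6 mi
F→G: 87.7 mi
The longest leg is D–E at 154.8 mi.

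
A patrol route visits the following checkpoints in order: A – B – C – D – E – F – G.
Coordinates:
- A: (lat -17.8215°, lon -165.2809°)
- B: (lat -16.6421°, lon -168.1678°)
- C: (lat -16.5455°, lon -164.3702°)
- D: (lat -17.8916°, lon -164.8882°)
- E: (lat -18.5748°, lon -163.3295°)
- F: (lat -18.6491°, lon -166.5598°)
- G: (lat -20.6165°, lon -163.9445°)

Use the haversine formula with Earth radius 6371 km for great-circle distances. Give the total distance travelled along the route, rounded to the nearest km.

1770 km

Leg distances:
A→B: 333.5 km  (cumulative 333.5 km)
B→C: 404.8 km  (cumulative 738.3 km)
C→D: 159.5 km  (cumulative 897.8 km)
D→E: 181.3 km  (cumulative 1079.1 km)
E→F: 340.5 km  (cumulative 1419.6 km)
F→G: 350.5 km  (cumulative 1770.1 km)
Total route length ≈ 1770 km.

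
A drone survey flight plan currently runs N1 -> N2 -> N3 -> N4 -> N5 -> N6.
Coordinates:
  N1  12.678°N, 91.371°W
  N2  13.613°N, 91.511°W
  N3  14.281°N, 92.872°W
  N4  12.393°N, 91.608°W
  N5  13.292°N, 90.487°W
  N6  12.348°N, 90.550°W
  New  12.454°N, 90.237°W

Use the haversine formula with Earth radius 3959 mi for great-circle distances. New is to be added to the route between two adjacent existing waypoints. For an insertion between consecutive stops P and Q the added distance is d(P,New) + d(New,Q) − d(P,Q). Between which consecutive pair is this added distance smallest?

Added distance for inserting New between each consecutive pair:
N1–N2: 130.1 mi
N2–N3: 232.6 mi
N3–N4: 154.4 mi
N4–N5: 55.1 mi
N5–N6: 17.3 mi
Smallest added distance is 17.3 mi, inserting between N5 and N6.

between N5 and N6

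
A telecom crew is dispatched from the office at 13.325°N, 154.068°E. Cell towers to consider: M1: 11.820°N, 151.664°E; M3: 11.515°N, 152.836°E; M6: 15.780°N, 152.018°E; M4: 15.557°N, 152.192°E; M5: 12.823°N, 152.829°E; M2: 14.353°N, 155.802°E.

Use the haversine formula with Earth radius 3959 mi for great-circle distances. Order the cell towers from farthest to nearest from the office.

Distance from the office at 13.325°N, 154.068°E to each:
M6 15.780°N, 152.018°E: 218.1 mi
M4 15.557°N, 152.192°E: 198.8 mi
M1 11.820°N, 151.664°E: 192.6 mi
M3 11.515°N, 152.836°E: 150.2 mi
M2 14.353°N, 155.802°E: 136.3 mi
M5 12.823°N, 152.829°E: 90.3 mi

M6, M4, M1, M3, M2, M5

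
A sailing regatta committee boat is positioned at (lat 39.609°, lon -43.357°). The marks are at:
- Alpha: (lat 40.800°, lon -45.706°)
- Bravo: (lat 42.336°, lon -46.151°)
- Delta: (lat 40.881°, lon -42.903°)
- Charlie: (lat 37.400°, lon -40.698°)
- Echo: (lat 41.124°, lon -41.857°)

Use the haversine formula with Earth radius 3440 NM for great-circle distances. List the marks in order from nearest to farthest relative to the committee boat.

Distances from the committee boat:
Delta (lat 40.881°, lon -42.903°): 79.2 NM
Echo (lat 41.124°, lon -41.857°): 113.9 NM
Alpha (lat 40.800°, lon -45.706°): 129.3 NM
Charlie (lat 37.400°, lon -40.698°): 182.2 NM
Bravo (lat 42.336°, lon -46.151°): 207.0 NM

Delta, Echo, Alpha, Charlie, Bravo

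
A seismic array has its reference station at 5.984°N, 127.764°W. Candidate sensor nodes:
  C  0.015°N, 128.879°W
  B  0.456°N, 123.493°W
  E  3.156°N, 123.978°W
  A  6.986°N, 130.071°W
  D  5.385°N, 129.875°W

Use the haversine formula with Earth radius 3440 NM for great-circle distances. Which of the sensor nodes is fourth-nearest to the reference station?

C

Distances from the reference station (5.984°N, 127.764°W):
D: 131.1 NM
A: 150.2 NM
E: 283.1 NM
C: 364.6 NM
B: 419.1 NM
The fourth-nearest is C at 364.6 NM.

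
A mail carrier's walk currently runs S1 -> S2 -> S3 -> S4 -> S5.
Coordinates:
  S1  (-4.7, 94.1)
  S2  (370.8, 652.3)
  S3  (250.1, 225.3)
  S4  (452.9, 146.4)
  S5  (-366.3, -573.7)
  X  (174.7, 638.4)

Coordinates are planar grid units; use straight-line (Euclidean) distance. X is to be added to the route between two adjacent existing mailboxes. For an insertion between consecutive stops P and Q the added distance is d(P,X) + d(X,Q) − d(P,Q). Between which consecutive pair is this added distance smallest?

Added distance for inserting X between each consecutive pair:
S1–S2: 96.9
S2–S3: 172.8
S3–S4: 767.5
S4–S5: 801.9
Smallest added distance is 96.9, inserting between S1 and S2.

between S1 and S2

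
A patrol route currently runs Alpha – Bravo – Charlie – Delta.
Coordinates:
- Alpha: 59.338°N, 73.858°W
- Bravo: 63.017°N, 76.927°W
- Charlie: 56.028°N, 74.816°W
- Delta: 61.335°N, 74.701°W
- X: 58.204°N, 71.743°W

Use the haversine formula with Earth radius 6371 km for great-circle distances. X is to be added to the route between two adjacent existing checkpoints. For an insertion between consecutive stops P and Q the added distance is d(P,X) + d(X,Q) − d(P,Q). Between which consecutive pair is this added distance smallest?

Added distance for inserting X between each consecutive pair:
Alpha–Bravo: 339.5 km
Bravo–Charlie: 123.6 km
Charlie–Delta: 100.1 km
Smallest added distance is 100.1 km, inserting between Charlie and Delta.

between Charlie and Delta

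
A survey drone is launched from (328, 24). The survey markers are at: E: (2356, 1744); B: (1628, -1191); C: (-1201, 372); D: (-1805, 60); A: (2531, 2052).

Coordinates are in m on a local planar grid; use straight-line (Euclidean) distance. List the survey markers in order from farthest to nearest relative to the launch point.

A, E, D, B, C

Distance from the launch point at (328, 24) to each:
A (2531, 2052): 2994.3 m
E (2356, 1744): 2659.2 m
D (-1805, 60): 2133.3 m
B (1628, -1191): 1779.4 m
C (-1201, 372): 1568.1 m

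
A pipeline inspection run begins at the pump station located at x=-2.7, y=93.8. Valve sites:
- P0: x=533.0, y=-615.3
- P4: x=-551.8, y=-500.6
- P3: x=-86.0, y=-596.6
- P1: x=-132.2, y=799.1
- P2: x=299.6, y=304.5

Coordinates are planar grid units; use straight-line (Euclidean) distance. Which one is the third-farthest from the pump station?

P1

Distances from the pump station (x=-2.7, y=93.8):
P0: 888.7
P4: 809.2
P1: 717.1
P3: 695.4
P2: 368.5
The third-farthest is P1 at 717.1.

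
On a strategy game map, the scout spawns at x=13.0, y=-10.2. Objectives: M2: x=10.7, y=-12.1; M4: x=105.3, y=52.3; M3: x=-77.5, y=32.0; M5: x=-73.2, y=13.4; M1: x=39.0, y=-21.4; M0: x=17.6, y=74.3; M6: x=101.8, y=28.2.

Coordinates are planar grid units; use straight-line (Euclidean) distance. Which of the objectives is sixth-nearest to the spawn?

Distance to each, sorted:
M2: 3.0
M1: 28.3
M0: 84.6
M5: 89.4
M6: 96.7
M3: 99.9
M4: 111.5
The sixth-nearest is M3 at 99.9.

M3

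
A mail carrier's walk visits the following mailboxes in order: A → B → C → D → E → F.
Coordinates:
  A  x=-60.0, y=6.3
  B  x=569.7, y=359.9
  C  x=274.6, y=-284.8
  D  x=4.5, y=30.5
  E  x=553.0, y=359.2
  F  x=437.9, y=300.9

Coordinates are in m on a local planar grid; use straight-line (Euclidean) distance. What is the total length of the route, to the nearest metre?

Leg distances:
A→B: 722.2 m  (cumulative 722.2 m)
B→C: 709.0 m  (cumulative 1431.2 m)
C→D: 415.2 m  (cumulative 1846.4 m)
D→E: 639.4 m  (cumulative 2485.8 m)
E→F: 129.0 m  (cumulative 2614.9 m)
Total route length ≈ 2615 m.

2615 m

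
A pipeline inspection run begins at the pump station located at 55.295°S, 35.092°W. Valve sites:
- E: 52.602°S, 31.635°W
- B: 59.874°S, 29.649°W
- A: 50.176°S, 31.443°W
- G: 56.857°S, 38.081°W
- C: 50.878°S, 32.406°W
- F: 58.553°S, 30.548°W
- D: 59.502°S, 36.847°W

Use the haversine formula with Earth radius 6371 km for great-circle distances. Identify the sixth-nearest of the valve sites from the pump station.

B

Distances from the pump station (55.295°S, 35.092°W):
G: 254.1 km
E: 375.2 km
F: 455.1 km
D: 479.4 km
C: 522.8 km
B: 603.3 km
A: 619.8 km
The sixth-nearest is B at 603.3 km.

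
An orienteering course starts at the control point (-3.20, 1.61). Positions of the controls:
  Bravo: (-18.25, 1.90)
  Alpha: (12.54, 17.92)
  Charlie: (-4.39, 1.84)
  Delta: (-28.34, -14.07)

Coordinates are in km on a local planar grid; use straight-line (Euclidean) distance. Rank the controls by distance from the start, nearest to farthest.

Charlie, Bravo, Alpha, Delta

Distance from the start at (-3.20, 1.61) to each:
Charlie (-4.39, 1.84): 1.2 km
Bravo (-18.25, 1.90): 15.1 km
Alpha (12.54, 17.92): 22.7 km
Delta (-28.34, -14.07): 29.6 km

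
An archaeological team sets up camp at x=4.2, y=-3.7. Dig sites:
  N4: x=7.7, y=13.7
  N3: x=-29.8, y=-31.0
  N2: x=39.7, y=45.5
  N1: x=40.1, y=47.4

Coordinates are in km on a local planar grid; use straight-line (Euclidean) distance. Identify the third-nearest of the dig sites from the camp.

N2

Distances from the camp (x=4.2, y=-3.7):
N4: 17.7 km
N3: 43.6 km
N2: 60.7 km
N1: 62.5 km
The third-nearest is N2 at 60.7 km.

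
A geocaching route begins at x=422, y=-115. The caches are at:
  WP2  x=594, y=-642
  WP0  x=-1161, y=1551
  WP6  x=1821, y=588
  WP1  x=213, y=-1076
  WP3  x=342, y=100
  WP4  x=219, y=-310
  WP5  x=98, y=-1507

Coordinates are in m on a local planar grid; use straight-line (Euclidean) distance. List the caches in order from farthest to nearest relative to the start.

Distances from the start:
WP0 x=-1161, y=1551: 2298.1 m
WP6 x=1821, y=588: 1565.7 m
WP5 x=98, y=-1507: 1429.2 m
WP1 x=213, y=-1076: 983.5 m
WP2 x=594, y=-642: 554.4 m
WP4 x=219, y=-310: 281.5 m
WP3 x=342, y=100: 229.4 m

WP0, WP6, WP5, WP1, WP2, WP4, WP3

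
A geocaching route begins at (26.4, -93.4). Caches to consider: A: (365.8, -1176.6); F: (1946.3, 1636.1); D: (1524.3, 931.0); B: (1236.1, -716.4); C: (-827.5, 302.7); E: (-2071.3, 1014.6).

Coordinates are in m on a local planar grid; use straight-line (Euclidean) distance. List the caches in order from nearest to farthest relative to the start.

C, A, B, D, E, F

Distances from the start:
C (-827.5, 302.7): 941.3 m
A (365.8, -1176.6): 1135.1 m
B (1236.1, -716.4): 1360.7 m
D (1524.3, 931.0): 1814.7 m
E (-2071.3, 1014.6): 2372.3 m
F (1946.3, 1636.1): 2584.0 m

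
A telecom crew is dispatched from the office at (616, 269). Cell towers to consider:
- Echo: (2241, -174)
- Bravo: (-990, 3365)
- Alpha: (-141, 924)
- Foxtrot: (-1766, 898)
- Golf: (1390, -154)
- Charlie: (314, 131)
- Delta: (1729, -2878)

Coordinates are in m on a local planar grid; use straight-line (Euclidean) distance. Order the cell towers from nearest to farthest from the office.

Charlie, Golf, Alpha, Echo, Foxtrot, Delta, Bravo

Computing each straight-line distance from (616, 269):
Charlie (314, 131): 332.0 m
Golf (1390, -154): 882.0 m
Alpha (-141, 924): 1001.0 m
Echo (2241, -174): 1684.3 m
Foxtrot (-1766, 898): 2463.6 m
Delta (1729, -2878): 3338.0 m
Bravo (-990, 3365): 3487.8 m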